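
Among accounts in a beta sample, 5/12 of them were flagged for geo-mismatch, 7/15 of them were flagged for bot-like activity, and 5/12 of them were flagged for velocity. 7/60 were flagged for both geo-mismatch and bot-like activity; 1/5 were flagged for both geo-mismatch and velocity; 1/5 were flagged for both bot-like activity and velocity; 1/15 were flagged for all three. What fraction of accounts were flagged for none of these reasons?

3/20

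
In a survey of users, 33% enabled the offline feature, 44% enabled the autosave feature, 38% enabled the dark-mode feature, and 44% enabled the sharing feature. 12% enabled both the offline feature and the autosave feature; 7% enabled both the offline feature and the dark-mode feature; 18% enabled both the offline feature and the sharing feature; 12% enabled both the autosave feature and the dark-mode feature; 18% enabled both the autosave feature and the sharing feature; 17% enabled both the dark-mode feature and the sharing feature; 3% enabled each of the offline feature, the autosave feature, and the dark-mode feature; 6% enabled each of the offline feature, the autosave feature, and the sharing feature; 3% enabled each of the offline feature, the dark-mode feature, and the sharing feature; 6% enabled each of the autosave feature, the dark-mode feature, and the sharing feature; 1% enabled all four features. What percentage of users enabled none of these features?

P(union) = 33 + 44 + 38 + 44 − 12 − 7 − 18 − 12 − 18 − 17 + 3 + 6 + 3 + 6 − 1 = 92%
P(none) = 100% − 92% = 8%

8%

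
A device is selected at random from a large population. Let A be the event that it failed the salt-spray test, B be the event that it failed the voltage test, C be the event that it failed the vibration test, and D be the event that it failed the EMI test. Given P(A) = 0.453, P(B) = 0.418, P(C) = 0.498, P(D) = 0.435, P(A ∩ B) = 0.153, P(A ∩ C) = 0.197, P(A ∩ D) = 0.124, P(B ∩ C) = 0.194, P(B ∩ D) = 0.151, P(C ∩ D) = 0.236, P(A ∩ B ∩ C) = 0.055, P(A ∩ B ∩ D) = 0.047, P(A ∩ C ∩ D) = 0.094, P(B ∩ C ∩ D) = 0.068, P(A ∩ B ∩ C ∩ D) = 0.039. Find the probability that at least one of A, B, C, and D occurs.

0.974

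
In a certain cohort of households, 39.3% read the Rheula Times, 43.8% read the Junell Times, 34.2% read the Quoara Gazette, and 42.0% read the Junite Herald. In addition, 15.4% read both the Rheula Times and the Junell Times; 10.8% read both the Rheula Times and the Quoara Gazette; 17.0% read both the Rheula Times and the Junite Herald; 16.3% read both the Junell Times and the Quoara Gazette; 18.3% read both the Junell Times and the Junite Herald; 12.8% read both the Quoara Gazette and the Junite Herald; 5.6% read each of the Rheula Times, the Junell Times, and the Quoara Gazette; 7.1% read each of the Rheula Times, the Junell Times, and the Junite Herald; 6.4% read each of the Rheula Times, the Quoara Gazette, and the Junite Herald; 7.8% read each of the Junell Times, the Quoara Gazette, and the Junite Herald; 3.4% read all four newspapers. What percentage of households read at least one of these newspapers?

92.2%

P(at least one) = 39.3 + 43.8 + 34.2 + 42.0 − 15.4 − 10.8 − 17.0 − 16.3 − 18.3 − 12.8 + 5.6 + 7.1 + 6.4 + 7.8 − 3.4 = 92.2%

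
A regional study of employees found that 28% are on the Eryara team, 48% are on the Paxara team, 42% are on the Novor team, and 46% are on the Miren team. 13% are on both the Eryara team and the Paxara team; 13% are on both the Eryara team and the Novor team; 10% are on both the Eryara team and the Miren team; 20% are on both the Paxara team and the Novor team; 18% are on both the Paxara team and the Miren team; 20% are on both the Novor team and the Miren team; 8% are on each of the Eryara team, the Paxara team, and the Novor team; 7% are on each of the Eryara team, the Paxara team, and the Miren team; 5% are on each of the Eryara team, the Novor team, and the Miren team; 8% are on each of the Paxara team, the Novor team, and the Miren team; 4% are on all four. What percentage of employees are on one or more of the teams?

94%

Inclusion–exclusion gives
P(union) = 28 + 48 + 42 + 46 − 13 − 13 − 10 − 20 − 18 − 20 + 8 + 7 + 5 + 8 − 4 = 94%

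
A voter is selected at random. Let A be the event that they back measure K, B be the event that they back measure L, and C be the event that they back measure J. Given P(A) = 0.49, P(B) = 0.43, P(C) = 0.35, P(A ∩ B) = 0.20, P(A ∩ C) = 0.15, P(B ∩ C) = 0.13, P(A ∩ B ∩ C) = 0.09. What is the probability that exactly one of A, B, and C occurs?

Using the inclusion–exclusion count for exactly one event:
P(exactly one) = 0.49 + 0.43 + 0.35 − 2·0.20 − 2·0.15 − 2·0.13 + 3·0.09 = 0.58

0.58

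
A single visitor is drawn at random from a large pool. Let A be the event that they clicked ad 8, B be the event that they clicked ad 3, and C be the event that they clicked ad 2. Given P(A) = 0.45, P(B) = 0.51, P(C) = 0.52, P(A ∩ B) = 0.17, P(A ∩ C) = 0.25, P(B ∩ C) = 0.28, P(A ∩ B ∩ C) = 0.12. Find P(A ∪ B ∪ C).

Apply inclusion-exclusion:
P(A ∪ B ∪ C) = 0.45 + 0.51 + 0.52 − 0.17 − 0.25 − 0.28 + 0.12 = 0.90

0.90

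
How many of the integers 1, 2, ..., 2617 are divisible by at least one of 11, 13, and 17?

550

Inclusion–exclusion gives
237 + 201 + 153 − 18 − 13 − 11 + 1 = 550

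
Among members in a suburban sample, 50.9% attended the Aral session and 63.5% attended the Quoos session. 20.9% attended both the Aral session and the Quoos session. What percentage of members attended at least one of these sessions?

Apply inclusion-exclusion:
P(at least one) = 50.9 + 63.5 − 20.9 = 93.5%

93.5%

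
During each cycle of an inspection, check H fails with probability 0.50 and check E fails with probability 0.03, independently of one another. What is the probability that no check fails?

Independence gives P(none) = ∏(1 − pᵢ).
P(none) = (1 − 0.50) × (1 − 0.03) = 0.50 × 0.97 = 0.485

0.485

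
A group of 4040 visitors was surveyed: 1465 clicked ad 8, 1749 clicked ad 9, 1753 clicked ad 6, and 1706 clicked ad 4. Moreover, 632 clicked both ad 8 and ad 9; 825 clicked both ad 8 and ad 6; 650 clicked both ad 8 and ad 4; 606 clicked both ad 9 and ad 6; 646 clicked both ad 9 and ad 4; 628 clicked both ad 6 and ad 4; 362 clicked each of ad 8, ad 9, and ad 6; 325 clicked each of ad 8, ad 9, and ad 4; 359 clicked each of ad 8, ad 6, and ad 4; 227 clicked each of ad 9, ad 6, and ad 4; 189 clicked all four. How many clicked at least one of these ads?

3770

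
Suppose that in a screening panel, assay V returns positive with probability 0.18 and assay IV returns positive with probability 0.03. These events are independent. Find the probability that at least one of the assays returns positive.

0.2046

P(none) = (1 − 0.18) × (1 − 0.03) = 0.82 × 0.97 = 0.7954
P(at least one) = 1 − 0.7954 = 0.2046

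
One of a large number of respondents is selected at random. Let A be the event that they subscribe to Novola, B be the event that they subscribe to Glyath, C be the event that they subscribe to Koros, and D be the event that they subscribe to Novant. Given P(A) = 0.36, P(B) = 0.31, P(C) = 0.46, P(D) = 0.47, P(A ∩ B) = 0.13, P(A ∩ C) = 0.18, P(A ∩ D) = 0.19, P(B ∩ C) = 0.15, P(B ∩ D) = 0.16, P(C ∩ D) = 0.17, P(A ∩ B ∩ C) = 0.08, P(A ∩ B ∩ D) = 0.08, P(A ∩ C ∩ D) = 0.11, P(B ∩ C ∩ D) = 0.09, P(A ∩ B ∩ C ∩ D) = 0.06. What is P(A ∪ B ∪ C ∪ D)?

0.92

P(A ∪ B ∪ C ∪ D) = 0.36 + 0.31 + 0.46 + 0.47 − 0.13 − 0.18 − 0.19 − 0.15 − 0.16 − 0.17 + 0.08 + 0.08 + 0.11 + 0.09 − 0.06 = 0.92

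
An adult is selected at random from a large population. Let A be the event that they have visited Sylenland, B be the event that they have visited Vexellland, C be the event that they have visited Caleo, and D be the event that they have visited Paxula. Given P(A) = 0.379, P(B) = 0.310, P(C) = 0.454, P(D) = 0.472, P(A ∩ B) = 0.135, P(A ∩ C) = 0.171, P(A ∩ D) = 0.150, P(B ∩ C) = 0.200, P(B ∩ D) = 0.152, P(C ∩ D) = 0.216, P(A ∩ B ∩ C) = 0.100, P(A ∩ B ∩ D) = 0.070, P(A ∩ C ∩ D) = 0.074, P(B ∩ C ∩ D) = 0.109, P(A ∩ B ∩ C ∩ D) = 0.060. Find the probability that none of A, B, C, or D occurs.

0.116

P(A ∪ B ∪ C ∪ D) = 0.379 + 0.310 + 0.454 + 0.472 − 0.135 − 0.171 − 0.150 − 0.200 − 0.152 − 0.216 + 0.100 + 0.070 + 0.074 + 0.109 − 0.060 = 0.884
P(none) = 1 − 0.884 = 0.116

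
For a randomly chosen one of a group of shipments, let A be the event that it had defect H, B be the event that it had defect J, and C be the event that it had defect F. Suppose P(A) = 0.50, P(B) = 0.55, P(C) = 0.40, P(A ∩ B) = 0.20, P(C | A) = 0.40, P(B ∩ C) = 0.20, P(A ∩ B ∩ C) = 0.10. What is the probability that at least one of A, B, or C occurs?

0.95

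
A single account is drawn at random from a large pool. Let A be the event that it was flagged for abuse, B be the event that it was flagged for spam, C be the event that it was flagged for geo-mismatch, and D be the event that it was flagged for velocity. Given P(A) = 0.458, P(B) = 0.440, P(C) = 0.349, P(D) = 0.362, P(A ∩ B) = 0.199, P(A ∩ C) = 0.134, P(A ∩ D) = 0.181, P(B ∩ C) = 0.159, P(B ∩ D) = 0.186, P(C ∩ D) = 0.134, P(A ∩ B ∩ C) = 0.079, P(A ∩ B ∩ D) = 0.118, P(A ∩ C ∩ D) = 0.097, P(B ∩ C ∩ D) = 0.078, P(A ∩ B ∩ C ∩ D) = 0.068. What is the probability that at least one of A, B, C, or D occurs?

0.920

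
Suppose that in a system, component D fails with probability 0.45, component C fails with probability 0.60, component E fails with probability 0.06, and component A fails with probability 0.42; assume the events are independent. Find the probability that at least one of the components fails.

0.880056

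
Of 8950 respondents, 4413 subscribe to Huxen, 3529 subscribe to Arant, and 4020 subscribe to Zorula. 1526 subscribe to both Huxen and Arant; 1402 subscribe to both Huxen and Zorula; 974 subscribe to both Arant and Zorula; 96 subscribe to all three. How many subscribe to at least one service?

8156

|at least one| = 4413 + 3529 + 4020 − 1526 − 1402 − 974 + 96 = 8156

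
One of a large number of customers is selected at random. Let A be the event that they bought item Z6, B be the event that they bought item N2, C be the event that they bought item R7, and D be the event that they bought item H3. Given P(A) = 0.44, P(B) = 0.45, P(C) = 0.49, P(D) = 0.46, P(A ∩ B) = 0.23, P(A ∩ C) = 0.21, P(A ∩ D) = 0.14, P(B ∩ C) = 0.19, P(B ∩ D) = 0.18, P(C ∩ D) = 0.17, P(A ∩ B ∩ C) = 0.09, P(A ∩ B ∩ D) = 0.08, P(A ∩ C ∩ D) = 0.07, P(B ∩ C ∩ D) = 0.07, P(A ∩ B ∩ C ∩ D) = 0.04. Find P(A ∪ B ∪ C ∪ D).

0.99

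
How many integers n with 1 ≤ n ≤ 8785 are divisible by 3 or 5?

4100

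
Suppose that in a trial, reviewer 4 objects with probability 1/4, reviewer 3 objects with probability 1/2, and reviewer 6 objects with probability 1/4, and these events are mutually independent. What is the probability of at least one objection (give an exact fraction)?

23/32

P(none) = (1 − 1/4) × (1 − 1/2) × (1 − 1/4) = 3/4 × 1/2 × 3/4 = 9/32
P(at least one) = 1 − 9/32 = 23/32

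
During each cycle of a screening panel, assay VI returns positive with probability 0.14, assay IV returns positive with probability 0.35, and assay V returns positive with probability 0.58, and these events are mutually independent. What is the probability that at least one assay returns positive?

Independence gives P(none) = ∏(1 − pᵢ).
P(none) = (1 − 0.14) × (1 − 0.35) × (1 − 0.58) = 0.86 × 0.65 × 0.42 = 0.23478
P(at least one) = 1 − 0.23478 = 0.76522

0.76522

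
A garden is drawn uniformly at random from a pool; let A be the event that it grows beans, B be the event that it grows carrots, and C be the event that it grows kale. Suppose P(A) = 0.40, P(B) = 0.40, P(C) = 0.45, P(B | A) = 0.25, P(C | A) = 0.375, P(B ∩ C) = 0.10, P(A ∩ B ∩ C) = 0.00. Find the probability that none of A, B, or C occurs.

0.10

P(A ∩ B) = P(A)·P(B|A) = 0.40 × 0.25 = 0.10
P(A ∩ C) = P(A)·P(C|A) = 0.40 × 0.375 = 0.15
P(A ∪ B ∪ C) = 0.40 + 0.40 + 0.45 − 0.10 − 0.15 − 0.10 + 0.00 = 0.90
P(none) = 1 − 0.90 = 0.10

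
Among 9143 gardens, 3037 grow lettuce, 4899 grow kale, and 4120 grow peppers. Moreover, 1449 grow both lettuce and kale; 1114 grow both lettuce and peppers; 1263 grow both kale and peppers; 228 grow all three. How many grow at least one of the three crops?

By inclusion-exclusion,
|union| = 3037 + 4899 + 4120 − 1449 − 1114 − 1263 + 228 = 8458

8458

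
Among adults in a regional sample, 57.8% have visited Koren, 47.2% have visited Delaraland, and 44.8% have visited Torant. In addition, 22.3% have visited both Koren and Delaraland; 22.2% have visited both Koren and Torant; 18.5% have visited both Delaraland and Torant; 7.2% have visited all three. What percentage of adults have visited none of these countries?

6.0%

Inclusion–exclusion gives
P(union) = 57.8 + 47.2 + 44.8 − 22.3 − 22.2 − 18.5 + 7.2 = 94.0%
P(none) = 100% − 94.0% = 6.0%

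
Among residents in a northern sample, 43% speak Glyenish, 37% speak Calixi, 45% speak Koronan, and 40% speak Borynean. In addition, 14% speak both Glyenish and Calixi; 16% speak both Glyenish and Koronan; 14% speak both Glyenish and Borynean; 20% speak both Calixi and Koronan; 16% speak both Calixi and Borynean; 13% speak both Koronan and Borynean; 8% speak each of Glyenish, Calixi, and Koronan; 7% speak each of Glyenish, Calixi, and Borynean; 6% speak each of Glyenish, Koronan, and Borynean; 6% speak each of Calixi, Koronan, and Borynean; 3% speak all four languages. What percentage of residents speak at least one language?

96%

Inclusion–exclusion gives
P(union) = 43 + 37 + 45 + 40 − 14 − 16 − 14 − 20 − 16 − 13 + 8 + 7 + 6 + 6 − 3 = 96%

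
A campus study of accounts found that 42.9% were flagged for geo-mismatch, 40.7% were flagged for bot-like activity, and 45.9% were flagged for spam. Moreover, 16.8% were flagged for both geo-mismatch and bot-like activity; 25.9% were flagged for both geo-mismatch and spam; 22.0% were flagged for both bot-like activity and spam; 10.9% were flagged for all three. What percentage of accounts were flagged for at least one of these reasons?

75.7%

By inclusion–exclusion:
P(at least one) = 42.9 + 40.7 + 45.9 − 16.8 − 25.9 − 22.0 + 10.9 = 75.7%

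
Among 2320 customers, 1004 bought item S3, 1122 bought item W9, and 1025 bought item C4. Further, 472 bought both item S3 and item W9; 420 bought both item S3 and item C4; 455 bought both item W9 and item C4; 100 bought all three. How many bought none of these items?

416

|at least one| = 1004 + 1122 + 1025 − 472 − 420 − 455 + 100 = 1904
None: 2320 − 1904 = 416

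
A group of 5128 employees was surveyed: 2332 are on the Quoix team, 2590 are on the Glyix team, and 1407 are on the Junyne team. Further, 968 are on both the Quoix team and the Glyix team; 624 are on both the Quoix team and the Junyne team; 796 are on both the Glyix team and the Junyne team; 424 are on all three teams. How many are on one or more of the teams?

N(≥1) = 2332 + 2590 + 1407 − 968 − 624 − 796 + 424 = 4365

4365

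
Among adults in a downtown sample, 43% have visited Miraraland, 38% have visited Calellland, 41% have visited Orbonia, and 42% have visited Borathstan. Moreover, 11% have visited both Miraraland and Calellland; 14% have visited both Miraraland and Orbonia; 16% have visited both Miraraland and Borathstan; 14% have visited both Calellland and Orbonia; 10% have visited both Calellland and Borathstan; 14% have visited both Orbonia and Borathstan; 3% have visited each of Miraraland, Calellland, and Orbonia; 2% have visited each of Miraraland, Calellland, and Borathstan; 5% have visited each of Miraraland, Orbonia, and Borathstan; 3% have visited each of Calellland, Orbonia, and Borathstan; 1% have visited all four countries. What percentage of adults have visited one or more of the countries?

97%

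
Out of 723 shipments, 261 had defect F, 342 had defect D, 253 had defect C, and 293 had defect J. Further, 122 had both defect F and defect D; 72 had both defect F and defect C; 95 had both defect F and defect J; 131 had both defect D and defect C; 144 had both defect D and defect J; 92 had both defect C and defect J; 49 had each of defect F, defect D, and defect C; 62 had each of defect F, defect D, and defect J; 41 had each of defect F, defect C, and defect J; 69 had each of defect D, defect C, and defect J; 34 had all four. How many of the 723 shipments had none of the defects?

Apply inclusion-exclusion:
N(≥1) = 261 + 342 + 253 + 293 − 122 − 72 − 95 − 131 − 144 − 92 + 49 + 62 + 41 + 69 − 34 = 680
None: 723 − 680 = 43

43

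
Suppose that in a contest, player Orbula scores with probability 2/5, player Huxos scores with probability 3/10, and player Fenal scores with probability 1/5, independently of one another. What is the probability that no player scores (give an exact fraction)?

42/125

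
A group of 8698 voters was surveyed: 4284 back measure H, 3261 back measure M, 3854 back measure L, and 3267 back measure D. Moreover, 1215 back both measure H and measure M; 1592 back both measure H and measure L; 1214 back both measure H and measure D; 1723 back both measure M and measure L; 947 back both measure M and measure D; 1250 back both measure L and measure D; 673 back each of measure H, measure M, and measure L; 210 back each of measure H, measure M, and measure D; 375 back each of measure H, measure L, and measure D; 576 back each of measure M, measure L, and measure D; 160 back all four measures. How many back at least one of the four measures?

8399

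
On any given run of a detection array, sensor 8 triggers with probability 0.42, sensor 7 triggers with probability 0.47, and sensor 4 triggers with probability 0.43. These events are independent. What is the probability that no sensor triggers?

0.175218

P(none) = (1 − 0.42) × (1 − 0.47) × (1 − 0.43) = 0.58 × 0.53 × 0.57 = 0.175218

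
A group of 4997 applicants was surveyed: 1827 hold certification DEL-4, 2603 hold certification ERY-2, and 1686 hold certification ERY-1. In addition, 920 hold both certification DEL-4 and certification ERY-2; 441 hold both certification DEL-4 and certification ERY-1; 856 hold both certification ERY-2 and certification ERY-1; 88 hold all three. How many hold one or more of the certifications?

3987

|union| = 1827 + 2603 + 1686 − 920 − 441 − 856 + 88 = 3987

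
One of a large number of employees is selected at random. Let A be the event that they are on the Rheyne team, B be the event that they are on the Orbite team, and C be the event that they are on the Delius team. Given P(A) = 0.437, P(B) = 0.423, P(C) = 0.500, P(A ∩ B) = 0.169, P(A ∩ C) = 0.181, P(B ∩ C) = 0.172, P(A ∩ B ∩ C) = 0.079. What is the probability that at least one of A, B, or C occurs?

0.917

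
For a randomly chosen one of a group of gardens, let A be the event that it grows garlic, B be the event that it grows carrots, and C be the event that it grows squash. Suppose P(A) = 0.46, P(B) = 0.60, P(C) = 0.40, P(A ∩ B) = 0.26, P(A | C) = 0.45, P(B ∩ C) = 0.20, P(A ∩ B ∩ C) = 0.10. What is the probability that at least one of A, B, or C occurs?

P(A ∩ C) = P(C)·P(A|C) = 0.40 × 0.45 = 0.18
By inclusion-exclusion,
P(A ∪ B ∪ C) = 0.46 + 0.60 + 0.40 − 0.26 − 0.18 − 0.20 + 0.10 = 0.92

0.92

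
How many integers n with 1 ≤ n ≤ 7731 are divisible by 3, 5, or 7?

4197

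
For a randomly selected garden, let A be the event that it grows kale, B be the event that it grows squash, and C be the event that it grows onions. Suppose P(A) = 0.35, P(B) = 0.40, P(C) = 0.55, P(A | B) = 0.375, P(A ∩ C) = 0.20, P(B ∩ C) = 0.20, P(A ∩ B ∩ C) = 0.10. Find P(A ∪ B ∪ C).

P(A ∩ B) = P(B)·P(A|B) = 0.40 × 0.375 = 0.15
P(A ∪ B ∪ C) = 0.35 + 0.40 + 0.55 − 0.15 − 0.20 − 0.20 + 0.10 = 0.85

0.85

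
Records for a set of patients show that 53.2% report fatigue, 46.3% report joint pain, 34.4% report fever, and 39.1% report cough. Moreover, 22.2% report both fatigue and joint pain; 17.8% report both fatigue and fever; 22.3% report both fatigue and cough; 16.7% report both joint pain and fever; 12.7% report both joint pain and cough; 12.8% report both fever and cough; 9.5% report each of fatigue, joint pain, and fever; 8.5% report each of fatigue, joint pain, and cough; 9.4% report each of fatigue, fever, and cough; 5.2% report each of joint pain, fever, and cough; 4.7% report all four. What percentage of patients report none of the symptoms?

P(≥1) = 53.2 + 46.3 + 34.4 + 39.1 − 22.2 − 17.8 − 22.3 − 16.7 − 12.7 − 12.8 + 9.5 + 8.5 + 9.4 + 5.2 − 4.7 = 96.4%
P(none) = 100% − 96.4% = 3.6%

3.6%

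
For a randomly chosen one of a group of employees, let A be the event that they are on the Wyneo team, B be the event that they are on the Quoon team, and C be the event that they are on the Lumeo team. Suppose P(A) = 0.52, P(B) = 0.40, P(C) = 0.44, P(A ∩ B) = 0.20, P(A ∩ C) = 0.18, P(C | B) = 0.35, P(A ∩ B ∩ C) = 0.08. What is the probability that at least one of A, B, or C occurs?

0.92

P(B ∩ C) = P(B)·P(C|B) = 0.40 × 0.35 = 0.14
P(A ∪ B ∪ C) = 0.52 + 0.40 + 0.44 − 0.20 − 0.18 − 0.14 + 0.08 = 0.92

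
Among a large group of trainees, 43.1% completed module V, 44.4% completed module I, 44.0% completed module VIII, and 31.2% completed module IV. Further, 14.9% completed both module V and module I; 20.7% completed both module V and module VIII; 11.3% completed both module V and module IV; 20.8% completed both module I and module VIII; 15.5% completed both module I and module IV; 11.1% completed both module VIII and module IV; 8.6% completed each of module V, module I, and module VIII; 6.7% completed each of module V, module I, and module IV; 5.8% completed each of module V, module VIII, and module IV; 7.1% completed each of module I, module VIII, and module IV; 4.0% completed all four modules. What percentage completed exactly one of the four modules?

P(exactly one) = 43.1 + 44.4 + 44.0 + 31.2 − 2·14.9 − 2·20.7 − 2·11.3 − 2·20.8 − 2·15.5 − 2·11.1 + 3·8.6 + 3·6.7 + 3·5.8 + 3·7.1 − 4·4.0 = 42.7%

42.7%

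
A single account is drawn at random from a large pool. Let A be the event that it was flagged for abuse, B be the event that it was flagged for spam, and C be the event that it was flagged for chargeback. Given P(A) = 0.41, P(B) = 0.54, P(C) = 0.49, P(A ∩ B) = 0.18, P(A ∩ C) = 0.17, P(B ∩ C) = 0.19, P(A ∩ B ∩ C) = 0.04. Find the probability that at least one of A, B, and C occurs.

By inclusion-exclusion,
P(A ∪ B ∪ C) = 0.41 + 0.54 + 0.49 − 0.18 − 0.17 − 0.19 + 0.04 = 0.94

0.94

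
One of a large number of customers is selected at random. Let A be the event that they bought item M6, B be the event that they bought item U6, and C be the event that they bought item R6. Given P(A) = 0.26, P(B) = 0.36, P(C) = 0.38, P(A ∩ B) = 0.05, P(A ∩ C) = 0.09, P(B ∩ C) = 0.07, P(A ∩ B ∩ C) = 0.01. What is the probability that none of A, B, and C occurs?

0.20

By inclusion-exclusion,
P(A ∪ B ∪ C) = 0.26 + 0.36 + 0.38 − 0.05 − 0.09 − 0.07 + 0.01 = 0.80
P(none) = 1 − 0.80 = 0.20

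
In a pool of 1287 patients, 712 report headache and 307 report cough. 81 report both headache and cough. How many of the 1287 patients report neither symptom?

349

|at least one| = 712 + 307 − 81 = 938
None: 1287 − 938 = 349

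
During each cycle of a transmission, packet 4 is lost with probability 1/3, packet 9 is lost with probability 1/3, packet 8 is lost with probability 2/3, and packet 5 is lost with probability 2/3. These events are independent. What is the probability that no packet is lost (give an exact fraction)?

4/81

P(none) = (1 − 1/3) × (1 − 1/3) × (1 − 2/3) × (1 − 2/3) = 2/3 × 2/3 × 1/3 × 1/3 = 4/81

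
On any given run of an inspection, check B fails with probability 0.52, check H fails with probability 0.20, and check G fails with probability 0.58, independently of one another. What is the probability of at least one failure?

P(none) = (1 − 0.52) × (1 − 0.20) × (1 − 0.58) = 0.48 × 0.80 × 0.42 = 0.16128
P(at least one) = 1 − 0.16128 = 0.83872

0.83872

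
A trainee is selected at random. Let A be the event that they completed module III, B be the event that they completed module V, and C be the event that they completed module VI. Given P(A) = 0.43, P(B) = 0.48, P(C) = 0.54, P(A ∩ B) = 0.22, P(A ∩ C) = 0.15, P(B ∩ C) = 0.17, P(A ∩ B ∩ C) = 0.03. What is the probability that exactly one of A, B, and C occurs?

By inclusion–exclusion (exactly-one form):
P(exactly one) = 0.43 + 0.48 + 0.54 − 2·0.22 − 2·0.15 − 2·0.17 + 3·0.03 = 0.46

0.46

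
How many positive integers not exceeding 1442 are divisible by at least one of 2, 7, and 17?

By inclusion-exclusion,
floor(1442/2) + floor(1442/7) + floor(1442/17) − floor(1442/14) − floor(1442/34) − floor(1442/119) + floor(1442/238) = 721 + 206 + 84 − 103 − 42 − 12 + 6 = 860

860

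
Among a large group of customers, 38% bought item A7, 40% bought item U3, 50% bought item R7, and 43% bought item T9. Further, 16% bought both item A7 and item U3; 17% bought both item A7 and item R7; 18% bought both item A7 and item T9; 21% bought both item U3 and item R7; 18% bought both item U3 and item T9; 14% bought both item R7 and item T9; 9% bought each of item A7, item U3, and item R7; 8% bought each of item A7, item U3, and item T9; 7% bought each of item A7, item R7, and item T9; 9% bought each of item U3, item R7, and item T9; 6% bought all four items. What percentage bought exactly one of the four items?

38%

Using the inclusion–exclusion count for exactly one event:
P(exactly one) = 38 + 40 + 50 + 43 − 2·16 − 2·17 − 2·18 − 2·21 − 2·18 − 2·14 + 3·9 + 3·8 + 3·7 + 3·9 − 4·6 = 38%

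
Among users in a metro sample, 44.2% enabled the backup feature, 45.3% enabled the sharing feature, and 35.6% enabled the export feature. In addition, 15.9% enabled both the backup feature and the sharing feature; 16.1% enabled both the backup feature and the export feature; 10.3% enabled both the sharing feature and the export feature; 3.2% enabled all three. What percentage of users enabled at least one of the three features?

86.0%

By inclusion–exclusion:
P(at least one) = 44.2 + 45.3 + 35.6 − 15.9 − 16.1 − 10.3 + 3.2 = 86.0%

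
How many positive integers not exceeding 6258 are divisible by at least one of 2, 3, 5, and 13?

4718

Using inclusion–exclusion:
3129 + 2086 + 1251 + 481 − 1043 − 625 − 240 − 417 − 160 − 96 + 208 + 80 + 48 + 32 − 16 = 4718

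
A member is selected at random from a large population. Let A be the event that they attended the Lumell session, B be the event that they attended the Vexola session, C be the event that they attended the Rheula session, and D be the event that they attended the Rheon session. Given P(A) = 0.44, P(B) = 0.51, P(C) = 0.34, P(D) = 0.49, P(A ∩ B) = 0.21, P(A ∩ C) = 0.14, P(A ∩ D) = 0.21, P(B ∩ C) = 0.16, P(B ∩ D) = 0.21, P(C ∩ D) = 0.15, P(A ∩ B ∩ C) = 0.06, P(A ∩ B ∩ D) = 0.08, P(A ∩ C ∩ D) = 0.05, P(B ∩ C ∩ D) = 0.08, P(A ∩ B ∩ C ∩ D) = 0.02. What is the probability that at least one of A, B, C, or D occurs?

P(A ∪ B ∪ C ∪ D) = 0.44 + 0.51 + 0.34 + 0.49 − 0.21 − 0.14 − 0.21 − 0.16 − 0.21 − 0.15 + 0.06 + 0.08 + 0.05 + 0.08 − 0.02 = 0.95

0.95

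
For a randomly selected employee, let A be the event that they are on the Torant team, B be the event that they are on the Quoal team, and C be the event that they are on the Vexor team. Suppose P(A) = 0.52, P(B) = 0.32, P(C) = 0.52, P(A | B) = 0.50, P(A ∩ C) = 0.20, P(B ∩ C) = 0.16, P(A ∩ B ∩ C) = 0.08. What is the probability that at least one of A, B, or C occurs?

0.92

P(A ∩ B) = P(B)·P(A|B) = 0.32 × 0.50 = 0.16
P(A ∪ B ∪ C) = 0.52 + 0.32 + 0.52 − 0.16 − 0.20 − 0.16 + 0.08 = 0.92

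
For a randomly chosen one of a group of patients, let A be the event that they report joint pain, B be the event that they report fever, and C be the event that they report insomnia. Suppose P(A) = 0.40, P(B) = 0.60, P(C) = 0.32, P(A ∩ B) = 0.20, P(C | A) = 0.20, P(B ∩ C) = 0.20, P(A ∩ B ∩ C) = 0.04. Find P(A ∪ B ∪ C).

P(A ∩ C) = P(A)·P(C|A) = 0.40 × 0.20 = 0.08
Apply inclusion-exclusion:
P(A ∪ B ∪ C) = 0.40 + 0.60 + 0.32 − 0.20 − 0.08 − 0.20 + 0.04 = 0.88

0.88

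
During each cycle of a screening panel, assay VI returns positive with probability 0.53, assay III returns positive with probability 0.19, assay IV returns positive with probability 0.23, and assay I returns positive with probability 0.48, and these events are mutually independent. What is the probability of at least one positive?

0.84756772

P(none) = (1 − 0.53) × (1 − 0.19) × (1 − 0.23) × (1 − 0.48) = 0.47 × 0.81 × 0.77 × 0.52 = 0.15243228
P(at least one) = 1 − 0.15243228 = 0.84756772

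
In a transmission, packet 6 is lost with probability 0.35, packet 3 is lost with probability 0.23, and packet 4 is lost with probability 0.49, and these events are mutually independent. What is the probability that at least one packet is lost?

P(none) = (1 − 0.35) × (1 − 0.23) × (1 − 0.49) = 0.65 × 0.77 × 0.51 = 0.255255
P(at least one) = 1 − 0.255255 = 0.744745

0.744745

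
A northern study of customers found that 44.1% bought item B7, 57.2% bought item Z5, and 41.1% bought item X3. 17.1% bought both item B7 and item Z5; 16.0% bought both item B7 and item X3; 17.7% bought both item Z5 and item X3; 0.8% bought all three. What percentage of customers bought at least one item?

P(at least one) = 44.1 + 57.2 + 41.1 − 17.1 − 16.0 − 17.7 + 0.8 = 92.4%

92.4%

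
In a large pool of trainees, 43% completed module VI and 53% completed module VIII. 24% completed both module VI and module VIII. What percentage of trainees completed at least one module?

By inclusion-exclusion,
P(≥1) = 43 + 53 − 24 = 72%

72%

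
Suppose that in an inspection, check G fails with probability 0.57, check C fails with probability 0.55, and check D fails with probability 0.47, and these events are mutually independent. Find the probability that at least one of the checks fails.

P(none) = (1 − 0.57) × (1 − 0.55) × (1 − 0.47) = 0.43 × 0.45 × 0.53 = 0.102555
P(at least one) = 1 − 0.102555 = 0.897445

0.897445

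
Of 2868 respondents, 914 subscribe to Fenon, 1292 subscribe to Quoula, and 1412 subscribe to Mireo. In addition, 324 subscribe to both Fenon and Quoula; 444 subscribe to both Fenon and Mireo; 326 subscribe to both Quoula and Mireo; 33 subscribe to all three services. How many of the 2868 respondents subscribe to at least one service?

2557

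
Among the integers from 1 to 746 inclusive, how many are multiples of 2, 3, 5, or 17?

By inclusion–exclusion:
floor(746/2) + floor(746/3) + floor(746/5) + floor(746/17) − floor(746/6) − floor(746/10) − floor(746/34) − floor(746/15) − floor(746/51) − floor(746/85) + floor(746/30) + floor(746/102) + floor(746/170) + floor(746/255) − floor(746/510) = 373 + 248 + 149 + 43 − 124 − 74 − 21 − 49 − 14 − 8 + 24 + 7 + 4 + 2 − 1 = 559

559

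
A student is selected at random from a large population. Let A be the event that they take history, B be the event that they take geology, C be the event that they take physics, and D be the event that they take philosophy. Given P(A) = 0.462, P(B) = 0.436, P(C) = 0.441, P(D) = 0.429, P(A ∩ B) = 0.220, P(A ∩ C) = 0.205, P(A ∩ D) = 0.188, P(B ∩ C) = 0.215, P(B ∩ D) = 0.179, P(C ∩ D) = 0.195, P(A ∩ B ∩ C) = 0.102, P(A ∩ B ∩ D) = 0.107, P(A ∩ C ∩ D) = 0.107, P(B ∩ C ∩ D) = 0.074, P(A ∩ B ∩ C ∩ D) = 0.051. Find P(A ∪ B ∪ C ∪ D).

P(A ∪ B ∪ C ∪ D) = 0.462 + 0.436 + 0.441 + 0.429 − 0.220 − 0.205 − 0.188 − 0.215 − 0.179 − 0.195 + 0.102 + 0.107 + 0.107 + 0.074 − 0.051 = 0.905

0.905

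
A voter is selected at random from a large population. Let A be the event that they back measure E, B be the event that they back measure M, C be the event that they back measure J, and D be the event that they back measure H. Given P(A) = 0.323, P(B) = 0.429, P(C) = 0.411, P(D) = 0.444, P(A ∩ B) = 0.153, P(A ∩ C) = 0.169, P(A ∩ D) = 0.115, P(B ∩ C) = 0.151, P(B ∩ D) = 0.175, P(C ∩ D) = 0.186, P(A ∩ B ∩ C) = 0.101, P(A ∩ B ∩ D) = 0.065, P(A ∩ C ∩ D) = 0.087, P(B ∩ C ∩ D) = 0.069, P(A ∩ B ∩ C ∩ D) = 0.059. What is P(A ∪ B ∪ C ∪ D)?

0.921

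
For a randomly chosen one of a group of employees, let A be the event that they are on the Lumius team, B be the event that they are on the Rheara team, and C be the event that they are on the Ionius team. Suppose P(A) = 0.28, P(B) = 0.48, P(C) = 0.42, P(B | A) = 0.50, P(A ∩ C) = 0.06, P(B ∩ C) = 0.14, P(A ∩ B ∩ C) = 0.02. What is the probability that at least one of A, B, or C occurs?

P(A ∩ B) = P(A)·P(B|A) = 0.28 × 0.50 = 0.14
Apply inclusion-exclusion:
P(A ∪ B ∪ C) = 0.28 + 0.48 + 0.42 − 0.14 − 0.06 − 0.14 + 0.02 = 0.86

0.86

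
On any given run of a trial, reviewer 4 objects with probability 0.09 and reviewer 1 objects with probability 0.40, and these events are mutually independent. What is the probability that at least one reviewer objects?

0.454

Since the events are independent, P(none) is the product of the individual non-occurrence probabilities.
P(none) = (1 − 0.09) × (1 − 0.40) = 0.91 × 0.60 = 0.546
P(at least one) = 1 − 0.546 = 0.454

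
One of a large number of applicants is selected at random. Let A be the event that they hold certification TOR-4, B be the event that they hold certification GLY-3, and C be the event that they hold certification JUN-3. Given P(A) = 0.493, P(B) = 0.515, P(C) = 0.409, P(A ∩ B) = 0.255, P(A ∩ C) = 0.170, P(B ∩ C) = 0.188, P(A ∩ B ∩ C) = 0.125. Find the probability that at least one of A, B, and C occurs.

0.929

P(A ∪ B ∪ C) = 0.493 + 0.515 + 0.409 − 0.255 − 0.170 − 0.188 + 0.125 = 0.929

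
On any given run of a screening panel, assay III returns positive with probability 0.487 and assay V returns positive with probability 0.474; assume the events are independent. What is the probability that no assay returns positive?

P(none) = (1 − 0.487) × (1 − 0.474) = 0.513 × 0.526 = 0.269838

0.269838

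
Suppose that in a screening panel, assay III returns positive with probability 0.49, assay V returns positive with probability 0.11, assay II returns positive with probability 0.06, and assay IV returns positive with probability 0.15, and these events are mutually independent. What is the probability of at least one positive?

P(none) = (1 − 0.49) × (1 − 0.11) × (1 − 0.06) × (1 − 0.15) = 0.51 × 0.89 × 0.94 × 0.85 = 0.3626661
P(at least one) = 1 − 0.3626661 = 0.6373339

0.6373339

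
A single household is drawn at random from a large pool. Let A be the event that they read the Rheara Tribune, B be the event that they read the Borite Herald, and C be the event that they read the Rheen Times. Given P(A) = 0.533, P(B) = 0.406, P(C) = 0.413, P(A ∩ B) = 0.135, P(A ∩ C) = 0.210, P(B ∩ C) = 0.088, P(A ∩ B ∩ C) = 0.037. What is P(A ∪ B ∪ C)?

0.956

Inclusion–exclusion gives
P(A ∪ B ∪ C) = 0.533 + 0.406 + 0.413 − 0.135 − 0.210 − 0.088 + 0.037 = 0.956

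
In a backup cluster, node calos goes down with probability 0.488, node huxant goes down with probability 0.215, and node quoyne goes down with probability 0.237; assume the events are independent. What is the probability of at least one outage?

0.69333504

P(none) = (1 − 0.488) × (1 − 0.215) × (1 − 0.237) = 0.512 × 0.785 × 0.763 = 0.30666496
P(at least one) = 1 − 0.30666496 = 0.69333504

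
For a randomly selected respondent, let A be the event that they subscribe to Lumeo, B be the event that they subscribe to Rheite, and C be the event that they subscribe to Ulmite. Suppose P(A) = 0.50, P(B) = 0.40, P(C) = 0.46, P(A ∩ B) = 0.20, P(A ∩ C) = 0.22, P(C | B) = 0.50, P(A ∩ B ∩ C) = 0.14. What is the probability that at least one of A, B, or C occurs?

P(B ∩ C) = P(B)·P(C|B) = 0.40 × 0.50 = 0.20
P(A ∪ B ∪ C) = 0.50 + 0.40 + 0.46 − 0.20 − 0.22 − 0.20 + 0.14 = 0.88

0.88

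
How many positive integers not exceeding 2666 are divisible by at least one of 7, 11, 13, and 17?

380 + 242 + 205 + 156 − 34 − 29 − 22 − 18 − 14 − 12 + 2 + 2 + 1 + 1 − 0 = 860

860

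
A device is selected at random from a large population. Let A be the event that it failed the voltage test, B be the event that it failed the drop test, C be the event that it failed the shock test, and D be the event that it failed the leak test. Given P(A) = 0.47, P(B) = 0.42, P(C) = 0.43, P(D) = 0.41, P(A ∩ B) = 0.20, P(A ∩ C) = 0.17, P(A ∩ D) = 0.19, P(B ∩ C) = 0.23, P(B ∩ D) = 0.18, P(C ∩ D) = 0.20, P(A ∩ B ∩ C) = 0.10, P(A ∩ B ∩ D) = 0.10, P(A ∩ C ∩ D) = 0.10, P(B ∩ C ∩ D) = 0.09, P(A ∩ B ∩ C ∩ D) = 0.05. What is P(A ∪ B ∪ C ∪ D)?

Using inclusion–exclusion:
P(A ∪ B ∪ C ∪ D) = 0.47 + 0.42 + 0.43 + 0.41 − 0.20 − 0.17 − 0.19 − 0.23 − 0.18 − 0.20 + 0.10 + 0.10 + 0.10 + 0.09 − 0.05 = 0.90

0.90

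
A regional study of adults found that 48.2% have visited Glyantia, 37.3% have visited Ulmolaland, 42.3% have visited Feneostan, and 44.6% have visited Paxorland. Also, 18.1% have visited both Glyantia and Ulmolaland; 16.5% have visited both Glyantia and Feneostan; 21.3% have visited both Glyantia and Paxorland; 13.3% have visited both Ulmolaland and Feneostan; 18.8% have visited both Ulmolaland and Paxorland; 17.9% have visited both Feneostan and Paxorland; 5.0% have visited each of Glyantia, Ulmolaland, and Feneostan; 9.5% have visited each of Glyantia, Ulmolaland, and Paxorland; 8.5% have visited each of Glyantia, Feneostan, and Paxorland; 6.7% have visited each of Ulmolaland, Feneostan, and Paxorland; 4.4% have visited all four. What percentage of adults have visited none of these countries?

8.2%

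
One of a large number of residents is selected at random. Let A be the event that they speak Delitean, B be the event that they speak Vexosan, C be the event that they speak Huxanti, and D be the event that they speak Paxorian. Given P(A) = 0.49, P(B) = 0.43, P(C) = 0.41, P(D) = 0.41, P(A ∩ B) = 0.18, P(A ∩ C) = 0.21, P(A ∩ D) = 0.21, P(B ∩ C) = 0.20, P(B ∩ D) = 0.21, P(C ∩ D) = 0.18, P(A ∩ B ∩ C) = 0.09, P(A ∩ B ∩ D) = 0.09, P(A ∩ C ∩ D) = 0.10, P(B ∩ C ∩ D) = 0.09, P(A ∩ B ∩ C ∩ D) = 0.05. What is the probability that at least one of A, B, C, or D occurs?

0.87

Inclusion–exclusion gives
P(A ∪ B ∪ C ∪ D) = 0.49 + 0.43 + 0.41 + 0.41 − 0.18 − 0.21 − 0.21 − 0.20 − 0.21 − 0.18 + 0.09 + 0.09 + 0.10 + 0.09 − 0.05 = 0.87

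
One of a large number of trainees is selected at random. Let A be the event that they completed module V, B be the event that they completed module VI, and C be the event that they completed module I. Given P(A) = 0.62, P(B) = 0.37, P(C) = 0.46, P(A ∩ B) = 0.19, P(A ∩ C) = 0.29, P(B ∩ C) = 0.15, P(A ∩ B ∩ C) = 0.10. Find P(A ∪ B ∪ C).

0.92

P(A ∪ B ∪ C) = 0.62 + 0.37 + 0.46 − 0.19 − 0.29 − 0.15 + 0.10 = 0.92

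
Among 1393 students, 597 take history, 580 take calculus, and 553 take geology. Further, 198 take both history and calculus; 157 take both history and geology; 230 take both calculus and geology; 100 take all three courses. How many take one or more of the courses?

N(≥1) = 597 + 580 + 553 − 198 − 157 − 230 + 100 = 1245

1245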